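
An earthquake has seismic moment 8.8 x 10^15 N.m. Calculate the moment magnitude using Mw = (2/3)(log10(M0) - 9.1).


log10(M0) = log10(8.8 x 10^15) = 15.9445
Mw = 2/3 * (15.9445 - 9.1)
= 2/3 * 6.8445
= 4.56

4.56


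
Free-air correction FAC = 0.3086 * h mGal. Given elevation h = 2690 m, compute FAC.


FAC = 0.3086 * h
= 0.3086 * 2690
= 830.134 mGal

830.134


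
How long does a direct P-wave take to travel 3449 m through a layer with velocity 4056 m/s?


t = x / V
= 3449 / 4056
= 0.8503 s

0.8503


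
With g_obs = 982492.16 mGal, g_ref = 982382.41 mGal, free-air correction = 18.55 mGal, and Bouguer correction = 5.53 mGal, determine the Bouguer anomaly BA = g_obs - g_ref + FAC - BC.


BA = g_obs - g_ref + FAC - BC
= 982492.16 - 982382.41 + 18.55 - 5.53
= 122.77 mGal

122.77


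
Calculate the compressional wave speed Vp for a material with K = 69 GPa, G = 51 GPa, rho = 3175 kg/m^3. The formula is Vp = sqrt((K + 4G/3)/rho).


First compute the effective modulus:
K + 4G/3 = 69e9 + 4*51e9/3 = 137000000000.0 Pa
Then divide by density:
137000000000.0 / 3175 = 43149606.2992 Pa/(kg/m^3)
Take the square root:
Vp = sqrt(43149606.2992) = 6568.84 m/s

6568.84


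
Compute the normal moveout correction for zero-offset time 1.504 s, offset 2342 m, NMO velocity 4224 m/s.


x/Vnmo = 2342/4224 = 0.554451
(x/Vnmo)^2 = 0.307416
t0^2 = 2.262016
sqrt(2.262016 + 0.307416) = 1.602945
dt = 1.602945 - 1.504 = 0.098945

0.098945


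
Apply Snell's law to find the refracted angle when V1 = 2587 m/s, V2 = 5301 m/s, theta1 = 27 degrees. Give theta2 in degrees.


sin(theta1) = sin(27 deg) = 0.45399
sin(theta2) = V2/V1 * sin(theta1) = 5301/2587 * 0.45399 = 0.930268
theta2 = arcsin(0.930268) = 68.4766 degrees

68.4766


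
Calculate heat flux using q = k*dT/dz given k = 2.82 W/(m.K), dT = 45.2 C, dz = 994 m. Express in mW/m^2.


q = k * dT / dz * 1000
= 2.82 * 45.2 / 994 * 1000
= 0.128233 * 1000
= 128.2334 mW/m^2

128.2334


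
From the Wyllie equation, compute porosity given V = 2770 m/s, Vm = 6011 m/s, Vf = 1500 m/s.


1/V - 1/Vm = 1/2770 - 1/6011 = 0.00019465
1/Vf - 1/Vm = 1/1500 - 1/6011 = 0.0005003
phi = 0.00019465 / 0.0005003 = 0.3891

0.3891


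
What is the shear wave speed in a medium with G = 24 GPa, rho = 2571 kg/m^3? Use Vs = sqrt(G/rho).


Convert G to Pa: G = 24e9 Pa
Compute G/rho = 24e9 / 2571 = 9334889.1482
Vs = sqrt(9334889.1482) = 3055.31 m/s

3055.31


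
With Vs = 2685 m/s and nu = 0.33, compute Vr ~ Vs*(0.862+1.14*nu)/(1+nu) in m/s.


Numerator factor = 0.862 + 1.14*0.33 = 1.2382
Denominator = 1 + 0.33 = 1.33
Vr = 2685 * 1.2382 / 1.33 = 2499.67 m/s

2499.67


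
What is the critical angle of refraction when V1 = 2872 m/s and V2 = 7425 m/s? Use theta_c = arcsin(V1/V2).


V1/V2 = 2872/7425 = 0.386801
theta_c = arcsin(0.386801) = 22.7556 degrees

22.7556


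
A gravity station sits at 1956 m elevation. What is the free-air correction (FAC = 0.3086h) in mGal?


FAC = 0.3086 * h
= 0.3086 * 1956
= 603.6216 mGal

603.6216


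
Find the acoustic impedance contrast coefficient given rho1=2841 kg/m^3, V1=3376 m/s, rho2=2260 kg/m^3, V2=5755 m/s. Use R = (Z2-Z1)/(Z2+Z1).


Z1 = 2841 * 3376 = 9591216
Z2 = 2260 * 5755 = 13006300
R = (13006300 - 9591216) / (13006300 + 9591216) = 3415084 / 22597516 = 0.1511

0.1511


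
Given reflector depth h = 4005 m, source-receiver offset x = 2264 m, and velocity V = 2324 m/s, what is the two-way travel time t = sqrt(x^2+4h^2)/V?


x^2 + 4h^2 = 2264^2 + 4*4005^2 = 5125696 + 64160100 = 69285796
sqrt(69285796) = 8323.809
t = 8323.809 / 2324 = 3.5817 s

3.5817


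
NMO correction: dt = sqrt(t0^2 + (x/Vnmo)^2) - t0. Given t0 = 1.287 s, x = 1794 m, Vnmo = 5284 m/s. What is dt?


x/Vnmo = 1794/5284 = 0.339516
(x/Vnmo)^2 = 0.115271
t0^2 = 1.656369
sqrt(1.656369 + 0.115271) = 1.33103
dt = 1.33103 - 1.287 = 0.04403

0.04403


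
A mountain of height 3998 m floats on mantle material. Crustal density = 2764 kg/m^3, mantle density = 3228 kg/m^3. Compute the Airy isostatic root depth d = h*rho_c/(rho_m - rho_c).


rho_m - rho_c = 3228 - 2764 = 464
d = 3998 * 2764 / 464
= 11050472 / 464
= 23815.67 m

23815.67


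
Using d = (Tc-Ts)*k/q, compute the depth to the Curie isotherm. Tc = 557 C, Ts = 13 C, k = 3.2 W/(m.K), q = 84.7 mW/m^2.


T_Curie - T_surf = 557 - 13 = 544 C
Convert q to W/m^2: 84.7 mW/m^2 = 0.0847 W/m^2
d = 544 * 3.2 / 0.0847 = 20552.54 m

20552.54


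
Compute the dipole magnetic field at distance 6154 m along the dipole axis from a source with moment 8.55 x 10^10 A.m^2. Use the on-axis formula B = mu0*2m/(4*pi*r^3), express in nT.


m = 8.55 x 10^10 = 85500000000 A.m^2
2m = 171000000000 A.m^2
r^3 = 6154^3 = 233062540264
B = (4pi*10^-7) * 171000000000 / (4*pi * 233062540264) * 1e9
= 214884.937506 / 2928750257281.43 * 1e9
= 73.3709 nT

73.3709


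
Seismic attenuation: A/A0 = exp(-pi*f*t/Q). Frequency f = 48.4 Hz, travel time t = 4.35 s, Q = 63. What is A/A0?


pi*f*t/Q = pi*48.4*4.35/63 = 10.498903
A/A0 = exp(-10.498903) = 2.8e-05

2.800000e-05


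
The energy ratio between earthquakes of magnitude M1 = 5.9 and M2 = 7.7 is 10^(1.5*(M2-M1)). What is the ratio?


M2 - M1 = 7.7 - 5.9 = 1.8
1.5 * 1.8 = 2.7
ratio = 10^2.7 = 501.19

501.19


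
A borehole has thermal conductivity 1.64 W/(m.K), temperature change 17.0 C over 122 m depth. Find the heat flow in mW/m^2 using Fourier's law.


q = k * dT / dz * 1000
= 1.64 * 17.0 / 122 * 1000
= 0.228525 * 1000
= 228.5246 mW/m^2

228.5246


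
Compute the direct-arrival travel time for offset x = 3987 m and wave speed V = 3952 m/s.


t = x / V
= 3987 / 3952
= 1.0089 s

1.0089


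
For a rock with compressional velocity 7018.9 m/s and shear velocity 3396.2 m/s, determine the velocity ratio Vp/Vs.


Vp/Vs = 7018.9 / 3396.2
= 2.0667

2.0667


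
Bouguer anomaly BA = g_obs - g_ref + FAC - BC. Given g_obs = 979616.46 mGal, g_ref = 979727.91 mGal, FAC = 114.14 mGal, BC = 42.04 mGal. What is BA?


BA = g_obs - g_ref + FAC - BC
= 979616.46 - 979727.91 + 114.14 - 42.04
= -39.35 mGal

-39.35


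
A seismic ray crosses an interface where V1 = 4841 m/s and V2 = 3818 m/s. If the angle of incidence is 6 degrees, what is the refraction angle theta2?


sin(theta1) = sin(6 deg) = 0.104528
sin(theta2) = V2/V1 * sin(theta1) = 3818/4841 * 0.104528 = 0.08244
theta2 = arcsin(0.08244) = 4.7288 degrees

4.7288


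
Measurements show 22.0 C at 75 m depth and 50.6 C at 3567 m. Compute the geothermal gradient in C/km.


dT = 50.6 - 22.0 = 28.6 C
dz = 3567 - 75 = 3492 m
gradient = dT/dz * 1000 = 28.6/3492 * 1000 = 8.1901 C/km

8.1901


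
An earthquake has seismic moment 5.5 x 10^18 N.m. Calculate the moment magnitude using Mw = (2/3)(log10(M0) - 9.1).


log10(M0) = log10(5.5 x 10^18) = 18.7404
Mw = 2/3 * (18.7404 - 9.1)
= 2/3 * 9.6404
= 6.43

6.43


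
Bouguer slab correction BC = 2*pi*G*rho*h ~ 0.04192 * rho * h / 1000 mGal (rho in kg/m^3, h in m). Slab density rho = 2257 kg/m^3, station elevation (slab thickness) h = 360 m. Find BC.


BC = 0.04192 * rho * h / 1000
= 0.04192 * 2257 * 360 / 1000
= 34.0608 mGal

34.0608


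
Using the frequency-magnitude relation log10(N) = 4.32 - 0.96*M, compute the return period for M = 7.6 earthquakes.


log10(N) = 4.32 - 0.96*7.6 = -2.976
N = 10^-2.976 = 0.001057
T = 1/N = 1/0.001057 = 946.2372 years

946.2372


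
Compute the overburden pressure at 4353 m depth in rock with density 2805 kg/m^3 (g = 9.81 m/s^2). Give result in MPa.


P = rho * g * z / 1e6
= 2805 * 9.81 * 4353 / 1e6
= 119781718.65 / 1e6
= 119.7817 MPa

119.7817


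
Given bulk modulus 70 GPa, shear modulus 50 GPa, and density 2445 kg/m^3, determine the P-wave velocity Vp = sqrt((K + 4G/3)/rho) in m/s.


First compute the effective modulus:
K + 4G/3 = 70e9 + 4*50e9/3 = 136666666666.67 Pa
Then divide by density:
136666666666.67 / 2445 = 55896387.1847 Pa/(kg/m^3)
Take the square root:
Vp = sqrt(55896387.1847) = 7476.39 m/s

7476.39


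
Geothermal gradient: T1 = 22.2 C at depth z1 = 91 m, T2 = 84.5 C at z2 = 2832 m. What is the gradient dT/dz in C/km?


dT = 84.5 - 22.2 = 62.3 C
dz = 2832 - 91 = 2741 m
gradient = dT/dz * 1000 = 62.3/2741 * 1000 = 22.7289 C/km

22.7289


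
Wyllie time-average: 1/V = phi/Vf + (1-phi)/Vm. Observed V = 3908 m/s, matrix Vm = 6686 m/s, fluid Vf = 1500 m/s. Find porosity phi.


1/V - 1/Vm = 1/3908 - 1/6686 = 0.00010632
1/Vf - 1/Vm = 1/1500 - 1/6686 = 0.0005171
phi = 0.00010632 / 0.0005171 = 0.2056

0.2056


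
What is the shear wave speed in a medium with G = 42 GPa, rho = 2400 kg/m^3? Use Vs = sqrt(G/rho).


Convert G to Pa: G = 42e9 Pa
Compute G/rho = 42e9 / 2400 = 17500000.0
Vs = sqrt(17500000.0) = 4183.3 m/s

4183.3


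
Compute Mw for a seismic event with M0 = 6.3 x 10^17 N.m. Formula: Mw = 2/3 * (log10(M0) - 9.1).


log10(M0) = log10(6.3 x 10^17) = 17.7993
Mw = 2/3 * (17.7993 - 9.1)
= 2/3 * 8.6993
= 5.8

5.8


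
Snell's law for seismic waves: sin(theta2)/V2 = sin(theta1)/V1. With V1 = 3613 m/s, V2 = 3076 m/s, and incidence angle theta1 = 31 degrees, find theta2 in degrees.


sin(theta1) = sin(31 deg) = 0.515038
sin(theta2) = V2/V1 * sin(theta1) = 3076/3613 * 0.515038 = 0.438488
theta2 = arcsin(0.438488) = 26.0074 degrees

26.0074


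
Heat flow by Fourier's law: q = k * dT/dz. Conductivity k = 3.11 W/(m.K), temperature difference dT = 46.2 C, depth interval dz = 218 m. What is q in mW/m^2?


q = k * dT / dz * 1000
= 3.11 * 46.2 / 218 * 1000
= 0.659092 * 1000
= 659.0917 mW/m^2

659.0917


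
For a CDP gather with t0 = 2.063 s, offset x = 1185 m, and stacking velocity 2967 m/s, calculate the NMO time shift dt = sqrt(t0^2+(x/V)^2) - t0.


x/Vnmo = 1185/2967 = 0.399393
(x/Vnmo)^2 = 0.159515
t0^2 = 4.255969
sqrt(4.255969 + 0.159515) = 2.101305
dt = 2.101305 - 2.063 = 0.038305

0.038305


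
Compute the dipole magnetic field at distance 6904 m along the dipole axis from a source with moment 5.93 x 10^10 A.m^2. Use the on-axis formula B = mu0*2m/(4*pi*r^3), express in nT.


m = 5.93 x 10^10 = 59300000000 A.m^2
2m = 118600000000 A.m^2
r^3 = 6904^3 = 329080651264
B = (4pi*10^-7) * 118600000000 / (4*pi * 329080651264) * 1e9
= 149037.155486 / 4135349425798.11 * 1e9
= 36.0398 nT

36.0398


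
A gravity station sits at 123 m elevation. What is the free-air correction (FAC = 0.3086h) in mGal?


FAC = 0.3086 * h
= 0.3086 * 123
= 37.9578 mGal

37.9578


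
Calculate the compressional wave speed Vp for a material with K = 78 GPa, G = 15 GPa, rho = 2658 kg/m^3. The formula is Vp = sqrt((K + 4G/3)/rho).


First compute the effective modulus:
K + 4G/3 = 78e9 + 4*15e9/3 = 98000000000.0 Pa
Then divide by density:
98000000000.0 / 2658 = 36869826.9375 Pa/(kg/m^3)
Take the square root:
Vp = sqrt(36869826.9375) = 6072.05 m/s

6072.05


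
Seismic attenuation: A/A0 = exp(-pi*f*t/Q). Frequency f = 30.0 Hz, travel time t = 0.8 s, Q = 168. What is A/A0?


pi*f*t/Q = pi*30.0*0.8/168 = 0.448799
A/A0 = exp(-0.448799) = 0.638394

0.638394


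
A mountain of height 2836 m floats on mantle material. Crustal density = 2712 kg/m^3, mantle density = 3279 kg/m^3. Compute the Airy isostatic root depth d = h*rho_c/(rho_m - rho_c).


rho_m - rho_c = 3279 - 2712 = 567
d = 2836 * 2712 / 567
= 7691232 / 567
= 13564.78 m

13564.78


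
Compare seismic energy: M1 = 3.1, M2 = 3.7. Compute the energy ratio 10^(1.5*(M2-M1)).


M2 - M1 = 3.7 - 3.1 = 0.6
1.5 * 0.6 = 0.9
ratio = 10^0.9 = 7.94

7.94


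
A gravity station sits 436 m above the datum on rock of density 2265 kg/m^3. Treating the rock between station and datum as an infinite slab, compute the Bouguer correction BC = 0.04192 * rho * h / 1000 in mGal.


BC = 0.04192 * rho * h / 1000
= 0.04192 * 2265 * 436 / 1000
= 41.3977 mGal

41.3977


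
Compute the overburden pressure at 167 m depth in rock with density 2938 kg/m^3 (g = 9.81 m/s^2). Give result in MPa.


P = rho * g * z / 1e6
= 2938 * 9.81 * 167 / 1e6
= 4813237.26 / 1e6
= 4.8132 MPa

4.8132


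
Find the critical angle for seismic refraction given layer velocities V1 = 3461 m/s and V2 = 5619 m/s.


V1/V2 = 3461/5619 = 0.615946
theta_c = arcsin(0.615946) = 38.0207 degrees

38.0207


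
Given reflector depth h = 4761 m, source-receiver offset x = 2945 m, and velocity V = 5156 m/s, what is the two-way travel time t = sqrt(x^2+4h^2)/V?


x^2 + 4h^2 = 2945^2 + 4*4761^2 = 8673025 + 90668484 = 99341509
sqrt(99341509) = 9967.0211
t = 9967.0211 / 5156 = 1.9331 s

1.9331


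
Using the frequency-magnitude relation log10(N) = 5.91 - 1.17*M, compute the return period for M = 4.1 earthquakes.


log10(N) = 5.91 - 1.17*4.1 = 1.113
N = 10^1.113 = 12.971793
T = 1/N = 1/12.971793 = 0.0771 years

0.0771


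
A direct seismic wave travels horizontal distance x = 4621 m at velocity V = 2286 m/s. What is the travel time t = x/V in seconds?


t = x / V
= 4621 / 2286
= 2.0214 s

2.0214


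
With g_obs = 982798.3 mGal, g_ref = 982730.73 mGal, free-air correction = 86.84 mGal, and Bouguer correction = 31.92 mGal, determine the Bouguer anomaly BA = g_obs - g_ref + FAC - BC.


BA = g_obs - g_ref + FAC - BC
= 982798.3 - 982730.73 + 86.84 - 31.92
= 122.49 mGal

122.49


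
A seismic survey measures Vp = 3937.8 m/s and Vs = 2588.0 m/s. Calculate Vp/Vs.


Vp/Vs = 3937.8 / 2588.0
= 1.5216

1.5216


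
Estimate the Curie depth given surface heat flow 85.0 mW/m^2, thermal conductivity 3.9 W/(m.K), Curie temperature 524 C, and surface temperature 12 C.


T_Curie - T_surf = 524 - 12 = 512 C
Convert q to W/m^2: 85.0 mW/m^2 = 0.085 W/m^2
d = 512 * 3.9 / 0.085 = 23491.76 m

23491.76


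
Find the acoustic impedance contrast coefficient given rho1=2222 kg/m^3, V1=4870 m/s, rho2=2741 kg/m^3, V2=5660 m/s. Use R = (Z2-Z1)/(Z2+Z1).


Z1 = 2222 * 4870 = 10821140
Z2 = 2741 * 5660 = 15514060
R = (15514060 - 10821140) / (15514060 + 10821140) = 4692920 / 26335200 = 0.1782

0.1782


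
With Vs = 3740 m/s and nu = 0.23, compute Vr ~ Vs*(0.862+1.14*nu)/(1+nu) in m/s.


Numerator factor = 0.862 + 1.14*0.23 = 1.1242
Denominator = 1 + 0.23 = 1.23
Vr = 3740 * 1.1242 / 1.23 = 3418.3 m/s

3418.3


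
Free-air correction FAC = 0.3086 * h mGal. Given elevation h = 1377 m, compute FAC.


FAC = 0.3086 * h
= 0.3086 * 1377
= 424.9422 mGal

424.9422


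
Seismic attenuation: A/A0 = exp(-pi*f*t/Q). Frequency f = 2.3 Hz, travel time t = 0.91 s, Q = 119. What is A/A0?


pi*f*t/Q = pi*2.3*0.91/119 = 0.055255
A/A0 = exp(-0.055255) = 0.946244

0.946244


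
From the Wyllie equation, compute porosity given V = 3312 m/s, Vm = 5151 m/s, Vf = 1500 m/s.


1/V - 1/Vm = 1/3312 - 1/5151 = 0.0001078
1/Vf - 1/Vm = 1/1500 - 1/5151 = 0.00047253
phi = 0.0001078 / 0.00047253 = 0.2281

0.2281


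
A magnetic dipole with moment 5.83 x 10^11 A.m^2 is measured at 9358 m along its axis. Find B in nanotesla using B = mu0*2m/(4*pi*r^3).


m = 5.83 x 10^11 = 583000000000 A.m^2
2m = 1166000000000 A.m^2
r^3 = 9358^3 = 819500310712
B = (4pi*10^-7) * 1166000000000 / (4*pi * 819500310712) * 1e9
= 1465238.813634 / 10298144622989.49 * 1e9
= 142.2818 nT

142.2818


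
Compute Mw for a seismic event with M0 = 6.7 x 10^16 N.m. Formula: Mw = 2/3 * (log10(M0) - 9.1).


log10(M0) = log10(6.7 x 10^16) = 16.8261
Mw = 2/3 * (16.8261 - 9.1)
= 2/3 * 7.7261
= 5.15

5.15


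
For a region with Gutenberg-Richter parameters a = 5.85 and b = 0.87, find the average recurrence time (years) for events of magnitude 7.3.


log10(N) = 5.85 - 0.87*7.3 = -0.501
N = 10^-0.501 = 0.3155
T = 1/N = 1/0.3155 = 3.1696 years

3.1696


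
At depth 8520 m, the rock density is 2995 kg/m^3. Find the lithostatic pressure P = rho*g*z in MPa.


P = rho * g * z / 1e6
= 2995 * 9.81 * 8520 / 1e6
= 250325694.0 / 1e6
= 250.3257 MPa

250.3257


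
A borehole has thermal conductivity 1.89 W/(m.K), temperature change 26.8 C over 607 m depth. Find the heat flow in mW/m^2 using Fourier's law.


q = k * dT / dz * 1000
= 1.89 * 26.8 / 607 * 1000
= 0.083446 * 1000
= 83.4465 mW/m^2

83.4465


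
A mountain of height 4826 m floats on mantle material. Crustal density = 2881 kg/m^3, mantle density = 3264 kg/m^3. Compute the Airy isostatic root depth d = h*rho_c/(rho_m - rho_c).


rho_m - rho_c = 3264 - 2881 = 383
d = 4826 * 2881 / 383
= 13903706 / 383
= 36302.1 m

36302.1


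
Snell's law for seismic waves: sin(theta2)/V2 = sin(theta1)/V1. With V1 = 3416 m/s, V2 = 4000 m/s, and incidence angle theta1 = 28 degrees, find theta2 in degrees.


sin(theta1) = sin(28 deg) = 0.469472
sin(theta2) = V2/V1 * sin(theta1) = 4000/3416 * 0.469472 = 0.549733
theta2 = arcsin(0.549733) = 33.3487 degrees

33.3487


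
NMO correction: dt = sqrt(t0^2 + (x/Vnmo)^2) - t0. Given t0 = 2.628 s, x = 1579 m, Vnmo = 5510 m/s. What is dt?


x/Vnmo = 1579/5510 = 0.28657
(x/Vnmo)^2 = 0.082122
t0^2 = 6.906384
sqrt(6.906384 + 0.082122) = 2.643578
dt = 2.643578 - 2.628 = 0.015578

0.015578


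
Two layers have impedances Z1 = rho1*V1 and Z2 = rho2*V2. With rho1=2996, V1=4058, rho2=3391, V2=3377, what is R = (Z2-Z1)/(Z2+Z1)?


Z1 = 2996 * 4058 = 12157768
Z2 = 3391 * 3377 = 11451407
R = (11451407 - 12157768) / (11451407 + 12157768) = -706361 / 23609175 = -0.0299

-0.0299


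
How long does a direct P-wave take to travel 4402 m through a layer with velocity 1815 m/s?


t = x / V
= 4402 / 1815
= 2.4253 s

2.4253


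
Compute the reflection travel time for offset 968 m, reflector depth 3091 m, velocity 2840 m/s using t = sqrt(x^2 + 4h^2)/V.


x^2 + 4h^2 = 968^2 + 4*3091^2 = 937024 + 38217124 = 39154148
sqrt(39154148) = 6257.3275
t = 6257.3275 / 2840 = 2.2033 s

2.2033


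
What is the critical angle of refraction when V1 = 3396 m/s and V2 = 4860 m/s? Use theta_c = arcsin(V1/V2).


V1/V2 = 3396/4860 = 0.698765
theta_c = arcsin(0.698765) = 44.328 degrees

44.328


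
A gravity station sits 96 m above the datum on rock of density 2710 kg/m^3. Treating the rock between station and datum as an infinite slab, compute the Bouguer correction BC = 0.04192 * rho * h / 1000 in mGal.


BC = 0.04192 * rho * h / 1000
= 0.04192 * 2710 * 96 / 1000
= 10.9059 mGal

10.9059


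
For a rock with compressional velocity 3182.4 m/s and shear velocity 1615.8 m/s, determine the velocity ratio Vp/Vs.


Vp/Vs = 3182.4 / 1615.8
= 1.9696

1.9696


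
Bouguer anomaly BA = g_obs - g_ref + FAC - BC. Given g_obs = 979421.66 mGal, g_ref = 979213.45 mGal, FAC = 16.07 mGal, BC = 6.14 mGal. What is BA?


BA = g_obs - g_ref + FAC - BC
= 979421.66 - 979213.45 + 16.07 - 6.14
= 218.14 mGal

218.14


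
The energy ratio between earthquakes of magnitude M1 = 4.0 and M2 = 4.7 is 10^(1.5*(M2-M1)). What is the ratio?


M2 - M1 = 4.7 - 4.0 = 0.7
1.5 * 0.7 = 1.05
ratio = 10^1.05 = 11.22

11.22


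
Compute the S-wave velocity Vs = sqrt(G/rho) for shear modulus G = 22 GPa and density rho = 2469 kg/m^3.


Convert G to Pa: G = 22e9 Pa
Compute G/rho = 22e9 / 2469 = 8910490.077
Vs = sqrt(8910490.077) = 2985.04 m/s

2985.04


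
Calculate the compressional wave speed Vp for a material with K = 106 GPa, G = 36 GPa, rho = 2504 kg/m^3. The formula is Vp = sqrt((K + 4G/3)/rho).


First compute the effective modulus:
K + 4G/3 = 106e9 + 4*36e9/3 = 154000000000.0 Pa
Then divide by density:
154000000000.0 / 2504 = 61501597.4441 Pa/(kg/m^3)
Take the square root:
Vp = sqrt(61501597.4441) = 7842.3 m/s

7842.3


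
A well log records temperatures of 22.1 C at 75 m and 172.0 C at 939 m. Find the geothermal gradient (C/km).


dT = 172.0 - 22.1 = 149.9 C
dz = 939 - 75 = 864 m
gradient = dT/dz * 1000 = 149.9/864 * 1000 = 173.4954 C/km

173.4954


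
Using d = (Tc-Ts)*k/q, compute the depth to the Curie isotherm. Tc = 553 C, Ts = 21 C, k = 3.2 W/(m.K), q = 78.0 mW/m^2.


T_Curie - T_surf = 553 - 21 = 532 C
Convert q to W/m^2: 78.0 mW/m^2 = 0.078 W/m^2
d = 532 * 3.2 / 0.078 = 21825.64 m

21825.64


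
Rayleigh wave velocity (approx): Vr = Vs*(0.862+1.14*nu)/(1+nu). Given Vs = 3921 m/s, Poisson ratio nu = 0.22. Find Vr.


Numerator factor = 0.862 + 1.14*0.22 = 1.1128
Denominator = 1 + 0.22 = 1.22
Vr = 3921 * 1.1128 / 1.22 = 3576.47 m/s

3576.47


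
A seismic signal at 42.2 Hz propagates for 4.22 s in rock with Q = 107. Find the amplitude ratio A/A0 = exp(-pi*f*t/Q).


pi*f*t/Q = pi*42.2*4.22/107 = 5.228667
A/A0 = exp(-5.228667) = 0.005361

0.005361


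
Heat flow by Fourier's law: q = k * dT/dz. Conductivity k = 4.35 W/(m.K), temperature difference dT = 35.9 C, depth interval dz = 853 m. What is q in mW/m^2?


q = k * dT / dz * 1000
= 4.35 * 35.9 / 853 * 1000
= 0.183077 * 1000
= 183.0774 mW/m^2

183.0774


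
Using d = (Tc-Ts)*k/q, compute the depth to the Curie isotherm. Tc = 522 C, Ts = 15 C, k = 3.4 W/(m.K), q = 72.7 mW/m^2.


T_Curie - T_surf = 522 - 15 = 507 C
Convert q to W/m^2: 72.7 mW/m^2 = 0.0727 W/m^2
d = 507 * 3.4 / 0.0727 = 23711.14 m

23711.14


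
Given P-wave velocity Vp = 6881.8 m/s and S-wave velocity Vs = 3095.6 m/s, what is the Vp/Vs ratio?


Vp/Vs = 6881.8 / 3095.6
= 2.2231

2.2231


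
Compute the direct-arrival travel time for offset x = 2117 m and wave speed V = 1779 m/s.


t = x / V
= 2117 / 1779
= 1.19 s

1.19


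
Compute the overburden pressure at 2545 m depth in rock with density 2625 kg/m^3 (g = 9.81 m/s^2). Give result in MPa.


P = rho * g * z / 1e6
= 2625 * 9.81 * 2545 / 1e6
= 65536931.25 / 1e6
= 65.5369 MPa

65.5369


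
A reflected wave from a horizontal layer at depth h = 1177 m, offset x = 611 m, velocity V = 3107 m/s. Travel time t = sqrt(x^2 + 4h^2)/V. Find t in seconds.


x^2 + 4h^2 = 611^2 + 4*1177^2 = 373321 + 5541316 = 5914637
sqrt(5914637) = 2432.0027
t = 2432.0027 / 3107 = 0.7827 s

0.7827


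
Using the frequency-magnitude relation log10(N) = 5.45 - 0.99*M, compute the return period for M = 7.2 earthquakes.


log10(N) = 5.45 - 0.99*7.2 = -1.678
N = 10^-1.678 = 0.020989
T = 1/N = 1/0.020989 = 47.6431 years

47.6431


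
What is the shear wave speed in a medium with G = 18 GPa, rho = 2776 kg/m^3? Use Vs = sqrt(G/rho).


Convert G to Pa: G = 18e9 Pa
Compute G/rho = 18e9 / 2776 = 6484149.8559
Vs = sqrt(6484149.8559) = 2546.4 m/s

2546.4


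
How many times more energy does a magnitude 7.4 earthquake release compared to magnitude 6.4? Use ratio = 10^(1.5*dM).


M2 - M1 = 7.4 - 6.4 = 1.0
1.5 * 1.0 = 1.5
ratio = 10^1.5 = 31.62

31.62


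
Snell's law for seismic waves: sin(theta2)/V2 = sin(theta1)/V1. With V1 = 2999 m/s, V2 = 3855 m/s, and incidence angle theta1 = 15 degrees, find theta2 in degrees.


sin(theta1) = sin(15 deg) = 0.258819
sin(theta2) = V2/V1 * sin(theta1) = 3855/2999 * 0.258819 = 0.332693
theta2 = arcsin(0.332693) = 19.4323 degrees

19.4323


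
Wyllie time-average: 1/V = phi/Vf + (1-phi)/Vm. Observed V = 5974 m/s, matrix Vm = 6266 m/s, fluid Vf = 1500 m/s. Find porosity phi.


1/V - 1/Vm = 1/5974 - 1/6266 = 7.8e-06
1/Vf - 1/Vm = 1/1500 - 1/6266 = 0.00050708
phi = 7.8e-06 / 0.00050708 = 0.0154

0.0154


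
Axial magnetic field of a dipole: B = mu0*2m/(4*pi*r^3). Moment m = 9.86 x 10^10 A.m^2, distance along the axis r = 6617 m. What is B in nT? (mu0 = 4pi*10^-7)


m = 9.86 x 10^10 = 98600000000 A.m^2
2m = 197200000000 A.m^2
r^3 = 6617^3 = 289723287113
B = (4pi*10^-7) * 197200000000 / (4*pi * 289723287113) * 1e9
= 247808.828515 / 3640770201472.35 * 1e9
= 68.0649 nT

68.0649


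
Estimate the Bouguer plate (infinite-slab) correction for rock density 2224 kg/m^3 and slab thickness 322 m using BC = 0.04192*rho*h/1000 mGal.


BC = 0.04192 * rho * h / 1000
= 0.04192 * 2224 * 322 / 1000
= 30.0201 mGal

30.0201


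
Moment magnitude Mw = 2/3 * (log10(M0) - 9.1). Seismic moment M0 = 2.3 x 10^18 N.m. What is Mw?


log10(M0) = log10(2.3 x 10^18) = 18.3617
Mw = 2/3 * (18.3617 - 9.1)
= 2/3 * 9.2617
= 6.17

6.17


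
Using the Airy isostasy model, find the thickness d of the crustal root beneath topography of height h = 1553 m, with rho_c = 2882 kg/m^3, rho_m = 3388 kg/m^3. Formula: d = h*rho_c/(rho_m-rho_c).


rho_m - rho_c = 3388 - 2882 = 506
d = 1553 * 2882 / 506
= 4475746 / 506
= 8845.35 m

8845.35


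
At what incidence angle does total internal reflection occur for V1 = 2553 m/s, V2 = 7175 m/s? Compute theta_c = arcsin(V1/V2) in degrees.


V1/V2 = 2553/7175 = 0.355819
theta_c = arcsin(0.355819) = 20.8436 degrees

20.8436


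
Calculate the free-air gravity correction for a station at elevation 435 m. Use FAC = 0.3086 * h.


FAC = 0.3086 * h
= 0.3086 * 435
= 134.241 mGal

134.241


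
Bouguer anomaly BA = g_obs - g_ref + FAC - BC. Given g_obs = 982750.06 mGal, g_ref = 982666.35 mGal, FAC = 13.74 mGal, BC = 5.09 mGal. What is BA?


BA = g_obs - g_ref + FAC - BC
= 982750.06 - 982666.35 + 13.74 - 5.09
= 92.36 mGal

92.36


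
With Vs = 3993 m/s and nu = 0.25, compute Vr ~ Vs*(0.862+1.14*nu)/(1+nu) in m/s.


Numerator factor = 0.862 + 1.14*0.25 = 1.147
Denominator = 1 + 0.25 = 1.25
Vr = 3993 * 1.147 / 1.25 = 3663.98 m/s

3663.98


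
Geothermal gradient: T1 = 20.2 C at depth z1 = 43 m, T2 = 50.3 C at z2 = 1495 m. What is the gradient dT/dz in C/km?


dT = 50.3 - 20.2 = 30.1 C
dz = 1495 - 43 = 1452 m
gradient = dT/dz * 1000 = 30.1/1452 * 1000 = 20.73 C/km

20.73


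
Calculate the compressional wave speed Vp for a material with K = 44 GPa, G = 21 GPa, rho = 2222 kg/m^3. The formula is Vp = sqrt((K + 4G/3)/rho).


First compute the effective modulus:
K + 4G/3 = 44e9 + 4*21e9/3 = 72000000000.0 Pa
Then divide by density:
72000000000.0 / 2222 = 32403240.324 Pa/(kg/m^3)
Take the square root:
Vp = sqrt(32403240.324) = 5692.38 m/s

5692.38


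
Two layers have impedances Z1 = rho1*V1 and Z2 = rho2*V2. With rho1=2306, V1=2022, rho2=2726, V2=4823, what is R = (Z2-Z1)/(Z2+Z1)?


Z1 = 2306 * 2022 = 4662732
Z2 = 2726 * 4823 = 13147498
R = (13147498 - 4662732) / (13147498 + 4662732) = 8484766 / 17810230 = 0.4764

0.4764


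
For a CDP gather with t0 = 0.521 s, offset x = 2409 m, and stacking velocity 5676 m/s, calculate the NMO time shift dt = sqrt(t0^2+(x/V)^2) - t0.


x/Vnmo = 2409/5676 = 0.424419
(x/Vnmo)^2 = 0.180131
t0^2 = 0.271441
sqrt(0.271441 + 0.180131) = 0.671991
dt = 0.671991 - 0.521 = 0.150991

0.150991


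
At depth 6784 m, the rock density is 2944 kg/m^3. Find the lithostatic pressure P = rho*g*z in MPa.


P = rho * g * z / 1e6
= 2944 * 9.81 * 6784 / 1e6
= 195926261.76 / 1e6
= 195.9263 MPa

195.9263


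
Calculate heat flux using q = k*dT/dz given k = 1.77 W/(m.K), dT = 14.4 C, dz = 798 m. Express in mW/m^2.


q = k * dT / dz * 1000
= 1.77 * 14.4 / 798 * 1000
= 0.03194 * 1000
= 31.9398 mW/m^2

31.9398


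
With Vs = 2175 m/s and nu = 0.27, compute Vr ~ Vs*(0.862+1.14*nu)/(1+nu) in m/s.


Numerator factor = 0.862 + 1.14*0.27 = 1.1698
Denominator = 1 + 0.27 = 1.27
Vr = 2175 * 1.1698 / 1.27 = 2003.4 m/s

2003.4


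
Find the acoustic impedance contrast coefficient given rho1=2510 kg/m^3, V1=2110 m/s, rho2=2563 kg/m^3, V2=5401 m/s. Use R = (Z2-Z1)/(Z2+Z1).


Z1 = 2510 * 2110 = 5296100
Z2 = 2563 * 5401 = 13842763
R = (13842763 - 5296100) / (13842763 + 5296100) = 8546663 / 19138863 = 0.4466

0.4466


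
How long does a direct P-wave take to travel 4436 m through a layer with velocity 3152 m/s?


t = x / V
= 4436 / 3152
= 1.4074 s

1.4074


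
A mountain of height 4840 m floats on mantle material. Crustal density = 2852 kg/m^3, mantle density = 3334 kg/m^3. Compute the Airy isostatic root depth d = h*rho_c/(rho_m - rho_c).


rho_m - rho_c = 3334 - 2852 = 482
d = 4840 * 2852 / 482
= 13803680 / 482
= 28638.34 m

28638.34


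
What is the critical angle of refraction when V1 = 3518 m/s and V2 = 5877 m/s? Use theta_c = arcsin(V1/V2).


V1/V2 = 3518/5877 = 0.598605
theta_c = arcsin(0.598605) = 36.77 degrees

36.77


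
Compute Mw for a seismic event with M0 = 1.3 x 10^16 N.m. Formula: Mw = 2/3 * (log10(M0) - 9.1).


log10(M0) = log10(1.3 x 10^16) = 16.1139
Mw = 2/3 * (16.1139 - 9.1)
= 2/3 * 7.0139
= 4.68

4.68


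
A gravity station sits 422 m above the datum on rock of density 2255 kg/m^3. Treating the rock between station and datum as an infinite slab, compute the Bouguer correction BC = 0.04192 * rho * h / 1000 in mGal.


BC = 0.04192 * rho * h / 1000
= 0.04192 * 2255 * 422 / 1000
= 39.8915 mGal

39.8915


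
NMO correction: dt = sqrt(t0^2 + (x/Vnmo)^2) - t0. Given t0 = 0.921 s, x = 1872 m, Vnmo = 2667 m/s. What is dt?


x/Vnmo = 1872/2667 = 0.701912
(x/Vnmo)^2 = 0.492681
t0^2 = 0.848241
sqrt(0.848241 + 0.492681) = 1.157982
dt = 1.157982 - 0.921 = 0.236982

0.236982


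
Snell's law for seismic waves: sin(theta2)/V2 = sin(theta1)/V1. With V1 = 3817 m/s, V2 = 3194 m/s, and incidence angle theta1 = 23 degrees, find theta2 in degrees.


sin(theta1) = sin(23 deg) = 0.390731
sin(theta2) = V2/V1 * sin(theta1) = 3194/3817 * 0.390731 = 0.326957
theta2 = arcsin(0.326957) = 19.0842 degrees

19.0842


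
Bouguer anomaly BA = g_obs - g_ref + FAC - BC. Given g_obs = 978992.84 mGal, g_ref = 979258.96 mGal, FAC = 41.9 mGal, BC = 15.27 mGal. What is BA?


BA = g_obs - g_ref + FAC - BC
= 978992.84 - 979258.96 + 41.9 - 15.27
= -239.49 mGal

-239.49


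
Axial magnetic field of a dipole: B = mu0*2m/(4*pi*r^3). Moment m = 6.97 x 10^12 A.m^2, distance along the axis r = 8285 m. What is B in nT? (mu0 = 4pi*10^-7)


m = 6.97 x 10^12 = 6970000000000 A.m^2
2m = 13940000000000 A.m^2
r^3 = 8285^3 = 568692549125
B = (4pi*10^-7) * 13940000000000 / (4*pi * 568692549125) * 1e9
= 17517520.636417 / 7146401337929.41 * 1e9
= 2451.2366 nT

2451.2366


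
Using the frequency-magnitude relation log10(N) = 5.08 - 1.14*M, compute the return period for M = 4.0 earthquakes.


log10(N) = 5.08 - 1.14*4.0 = 0.52
N = 10^0.52 = 3.311311
T = 1/N = 1/3.311311 = 0.302 years

0.302


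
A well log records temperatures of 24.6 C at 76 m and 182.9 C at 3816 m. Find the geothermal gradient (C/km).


dT = 182.9 - 24.6 = 158.3 C
dz = 3816 - 76 = 3740 m
gradient = dT/dz * 1000 = 158.3/3740 * 1000 = 42.3262 C/km

42.3262


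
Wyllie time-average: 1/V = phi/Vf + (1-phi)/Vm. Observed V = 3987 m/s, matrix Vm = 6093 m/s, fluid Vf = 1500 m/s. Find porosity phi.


1/V - 1/Vm = 1/3987 - 1/6093 = 8.669e-05
1/Vf - 1/Vm = 1/1500 - 1/6093 = 0.00050254
phi = 8.669e-05 / 0.00050254 = 0.1725

0.1725


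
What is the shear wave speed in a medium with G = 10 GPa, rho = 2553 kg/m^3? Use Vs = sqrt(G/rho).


Convert G to Pa: G = 10e9 Pa
Compute G/rho = 10e9 / 2553 = 3916960.4387
Vs = sqrt(3916960.4387) = 1979.13 m/s

1979.13


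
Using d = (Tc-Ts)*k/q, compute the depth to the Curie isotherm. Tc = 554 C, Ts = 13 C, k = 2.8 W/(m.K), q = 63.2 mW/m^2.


T_Curie - T_surf = 554 - 13 = 541 C
Convert q to W/m^2: 63.2 mW/m^2 = 0.0632 W/m^2
d = 541 * 2.8 / 0.0632 = 23968.35 m

23968.35


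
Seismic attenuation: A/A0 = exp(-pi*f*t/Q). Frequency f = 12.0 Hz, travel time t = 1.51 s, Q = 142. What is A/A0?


pi*f*t/Q = pi*12.0*1.51/142 = 0.400885
A/A0 = exp(-0.400885) = 0.669727

0.669727


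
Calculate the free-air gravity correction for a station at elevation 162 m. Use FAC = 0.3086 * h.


FAC = 0.3086 * h
= 0.3086 * 162
= 49.9932 mGal

49.9932


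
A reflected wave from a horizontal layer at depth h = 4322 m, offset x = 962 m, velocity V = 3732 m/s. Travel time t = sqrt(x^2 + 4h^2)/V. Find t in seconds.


x^2 + 4h^2 = 962^2 + 4*4322^2 = 925444 + 74718736 = 75644180
sqrt(75644180) = 8697.3663
t = 8697.3663 / 3732 = 2.3305 s

2.3305


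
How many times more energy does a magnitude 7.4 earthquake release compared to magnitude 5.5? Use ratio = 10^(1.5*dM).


M2 - M1 = 7.4 - 5.5 = 1.9
1.5 * 1.9 = 2.85
ratio = 10^2.85 = 707.95

707.95


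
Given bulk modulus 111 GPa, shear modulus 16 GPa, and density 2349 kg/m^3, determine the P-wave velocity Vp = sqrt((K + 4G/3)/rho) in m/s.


First compute the effective modulus:
K + 4G/3 = 111e9 + 4*16e9/3 = 132333333333.33 Pa
Then divide by density:
132333333333.33 / 2349 = 56336029.5161 Pa/(kg/m^3)
Take the square root:
Vp = sqrt(56336029.5161) = 7505.73 m/s

7505.73


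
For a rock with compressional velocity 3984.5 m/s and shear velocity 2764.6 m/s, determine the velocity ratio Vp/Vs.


Vp/Vs = 3984.5 / 2764.6
= 1.4413

1.4413


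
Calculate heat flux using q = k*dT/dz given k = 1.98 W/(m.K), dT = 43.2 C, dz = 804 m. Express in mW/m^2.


q = k * dT / dz * 1000
= 1.98 * 43.2 / 804 * 1000
= 0.106388 * 1000
= 106.3881 mW/m^2

106.3881


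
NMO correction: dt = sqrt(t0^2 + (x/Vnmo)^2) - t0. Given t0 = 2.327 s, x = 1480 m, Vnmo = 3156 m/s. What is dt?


x/Vnmo = 1480/3156 = 0.468948
(x/Vnmo)^2 = 0.219912
t0^2 = 5.414929
sqrt(5.414929 + 0.219912) = 2.373782
dt = 2.373782 - 2.327 = 0.046782

0.046782


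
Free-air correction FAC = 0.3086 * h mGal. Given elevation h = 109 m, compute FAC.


FAC = 0.3086 * h
= 0.3086 * 109
= 33.6374 mGal

33.6374


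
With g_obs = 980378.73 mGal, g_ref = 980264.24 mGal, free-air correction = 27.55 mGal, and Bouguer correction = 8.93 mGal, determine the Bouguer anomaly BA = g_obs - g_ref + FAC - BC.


BA = g_obs - g_ref + FAC - BC
= 980378.73 - 980264.24 + 27.55 - 8.93
= 133.11 mGal

133.11


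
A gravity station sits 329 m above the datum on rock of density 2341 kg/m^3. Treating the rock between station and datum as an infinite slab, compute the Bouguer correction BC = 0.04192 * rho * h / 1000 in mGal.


BC = 0.04192 * rho * h / 1000
= 0.04192 * 2341 * 329 / 1000
= 32.2863 mGal

32.2863


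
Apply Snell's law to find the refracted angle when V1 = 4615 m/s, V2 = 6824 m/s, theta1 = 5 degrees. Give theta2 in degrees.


sin(theta1) = sin(5 deg) = 0.087156
sin(theta2) = V2/V1 * sin(theta1) = 6824/4615 * 0.087156 = 0.128873
theta2 = arcsin(0.128873) = 7.4045 degrees

7.4045


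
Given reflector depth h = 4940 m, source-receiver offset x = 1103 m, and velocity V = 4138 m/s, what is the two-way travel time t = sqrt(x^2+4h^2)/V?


x^2 + 4h^2 = 1103^2 + 4*4940^2 = 1216609 + 97614400 = 98831009
sqrt(98831009) = 9941.3786
t = 9941.3786 / 4138 = 2.4025 s

2.4025


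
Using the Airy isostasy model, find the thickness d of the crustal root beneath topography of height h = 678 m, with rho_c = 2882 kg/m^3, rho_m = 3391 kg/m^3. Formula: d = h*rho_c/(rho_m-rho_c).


rho_m - rho_c = 3391 - 2882 = 509
d = 678 * 2882 / 509
= 1953996 / 509
= 3838.89 m

3838.89


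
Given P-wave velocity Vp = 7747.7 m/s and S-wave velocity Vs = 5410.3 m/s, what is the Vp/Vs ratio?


Vp/Vs = 7747.7 / 5410.3
= 1.432

1.432


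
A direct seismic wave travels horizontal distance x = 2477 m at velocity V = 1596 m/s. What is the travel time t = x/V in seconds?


t = x / V
= 2477 / 1596
= 1.552 s

1.552


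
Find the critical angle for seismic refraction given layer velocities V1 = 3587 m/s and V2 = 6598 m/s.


V1/V2 = 3587/6598 = 0.54365
theta_c = arcsin(0.54365) = 32.9324 degrees

32.9324


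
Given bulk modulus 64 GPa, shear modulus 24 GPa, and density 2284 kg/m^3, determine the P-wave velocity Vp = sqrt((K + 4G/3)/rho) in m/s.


First compute the effective modulus:
K + 4G/3 = 64e9 + 4*24e9/3 = 96000000000.0 Pa
Then divide by density:
96000000000.0 / 2284 = 42031523.6427 Pa/(kg/m^3)
Take the square root:
Vp = sqrt(42031523.6427) = 6483.17 m/s

6483.17


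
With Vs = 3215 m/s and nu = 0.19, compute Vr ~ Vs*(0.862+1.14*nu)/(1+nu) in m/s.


Numerator factor = 0.862 + 1.14*0.19 = 1.0786
Denominator = 1 + 0.19 = 1.19
Vr = 3215 * 1.0786 / 1.19 = 2914.03 m/s

2914.03


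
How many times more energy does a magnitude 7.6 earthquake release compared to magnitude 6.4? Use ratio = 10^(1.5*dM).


M2 - M1 = 7.6 - 6.4 = 1.2
1.5 * 1.2 = 1.8
ratio = 10^1.8 = 63.1

63.1


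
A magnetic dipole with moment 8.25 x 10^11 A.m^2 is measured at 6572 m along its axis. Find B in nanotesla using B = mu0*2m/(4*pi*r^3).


m = 8.25 x 10^11 = 825000000000 A.m^2
2m = 1650000000000 A.m^2
r^3 = 6572^3 = 283852461248
B = (4pi*10^-7) * 1650000000000 / (4*pi * 283852461248) * 1e9
= 2073451.151369 / 3566995227840.39 * 1e9
= 581.2879 nT

581.2879


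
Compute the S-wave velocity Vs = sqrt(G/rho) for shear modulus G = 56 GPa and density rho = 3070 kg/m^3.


Convert G to Pa: G = 56e9 Pa
Compute G/rho = 56e9 / 3070 = 18241042.3453
Vs = sqrt(18241042.3453) = 4270.95 m/s

4270.95


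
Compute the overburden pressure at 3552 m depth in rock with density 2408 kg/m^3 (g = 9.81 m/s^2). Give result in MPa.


P = rho * g * z / 1e6
= 2408 * 9.81 * 3552 / 1e6
= 83907048.96 / 1e6
= 83.907 MPa

83.907


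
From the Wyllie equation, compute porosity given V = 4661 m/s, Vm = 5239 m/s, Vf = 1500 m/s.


1/V - 1/Vm = 1/4661 - 1/5239 = 2.367e-05
1/Vf - 1/Vm = 1/1500 - 1/5239 = 0.00047579
phi = 2.367e-05 / 0.00047579 = 0.0497

0.0497


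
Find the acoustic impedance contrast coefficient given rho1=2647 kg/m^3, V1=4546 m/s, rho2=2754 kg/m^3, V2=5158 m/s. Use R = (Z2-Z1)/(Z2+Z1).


Z1 = 2647 * 4546 = 12033262
Z2 = 2754 * 5158 = 14205132
R = (14205132 - 12033262) / (14205132 + 12033262) = 2171870 / 26238394 = 0.0828

0.0828


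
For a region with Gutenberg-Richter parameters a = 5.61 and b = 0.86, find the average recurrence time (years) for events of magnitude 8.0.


log10(N) = 5.61 - 0.86*8.0 = -1.27
N = 10^-1.27 = 0.053703
T = 1/N = 1/0.053703 = 18.6209 years

18.6209


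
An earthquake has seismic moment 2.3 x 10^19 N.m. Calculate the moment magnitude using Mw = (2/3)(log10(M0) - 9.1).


log10(M0) = log10(2.3 x 10^19) = 19.3617
Mw = 2/3 * (19.3617 - 9.1)
= 2/3 * 10.2617
= 6.84

6.84


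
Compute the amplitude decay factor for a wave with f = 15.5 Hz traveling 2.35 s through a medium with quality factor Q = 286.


pi*f*t/Q = pi*15.5*2.35/286 = 0.400114
A/A0 = exp(-0.400114) = 0.670244

0.670244


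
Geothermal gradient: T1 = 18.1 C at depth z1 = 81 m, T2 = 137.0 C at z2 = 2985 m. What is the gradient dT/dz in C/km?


dT = 137.0 - 18.1 = 118.9 C
dz = 2985 - 81 = 2904 m
gradient = dT/dz * 1000 = 118.9/2904 * 1000 = 40.9435 C/km

40.9435


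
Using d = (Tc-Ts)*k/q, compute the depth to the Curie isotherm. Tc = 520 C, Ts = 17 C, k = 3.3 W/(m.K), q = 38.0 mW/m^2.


T_Curie - T_surf = 520 - 17 = 503 C
Convert q to W/m^2: 38.0 mW/m^2 = 0.038 W/m^2
d = 503 * 3.3 / 0.038 = 43681.58 m

43681.58


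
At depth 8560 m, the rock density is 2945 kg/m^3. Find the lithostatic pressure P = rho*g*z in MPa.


P = rho * g * z / 1e6
= 2945 * 9.81 * 8560 / 1e6
= 247302252.0 / 1e6
= 247.3023 MPa

247.3023


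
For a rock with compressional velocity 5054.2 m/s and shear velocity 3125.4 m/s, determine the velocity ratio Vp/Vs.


Vp/Vs = 5054.2 / 3125.4
= 1.6171

1.6171


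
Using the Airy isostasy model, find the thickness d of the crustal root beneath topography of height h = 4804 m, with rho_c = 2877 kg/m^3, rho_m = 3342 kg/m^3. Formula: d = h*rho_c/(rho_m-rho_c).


rho_m - rho_c = 3342 - 2877 = 465
d = 4804 * 2877 / 465
= 13821108 / 465
= 29722.81 m

29722.81


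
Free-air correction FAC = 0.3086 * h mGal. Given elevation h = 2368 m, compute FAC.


FAC = 0.3086 * h
= 0.3086 * 2368
= 730.7648 mGal

730.7648


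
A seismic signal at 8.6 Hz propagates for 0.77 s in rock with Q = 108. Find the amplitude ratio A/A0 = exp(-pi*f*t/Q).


pi*f*t/Q = pi*8.6*0.77/108 = 0.192626
A/A0 = exp(-0.192626) = 0.82479

0.82479


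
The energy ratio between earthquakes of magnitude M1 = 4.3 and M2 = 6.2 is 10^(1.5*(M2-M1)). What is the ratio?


M2 - M1 = 6.2 - 4.3 = 1.9
1.5 * 1.9 = 2.85
ratio = 10^2.85 = 707.95

707.95


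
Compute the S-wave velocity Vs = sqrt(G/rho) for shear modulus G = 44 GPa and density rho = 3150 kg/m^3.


Convert G to Pa: G = 44e9 Pa
Compute G/rho = 44e9 / 3150 = 13968253.9683
Vs = sqrt(13968253.9683) = 3737.41 m/s

3737.41


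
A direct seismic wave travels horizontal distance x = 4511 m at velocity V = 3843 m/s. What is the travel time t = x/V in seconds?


t = x / V
= 4511 / 3843
= 1.1738 s

1.1738
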